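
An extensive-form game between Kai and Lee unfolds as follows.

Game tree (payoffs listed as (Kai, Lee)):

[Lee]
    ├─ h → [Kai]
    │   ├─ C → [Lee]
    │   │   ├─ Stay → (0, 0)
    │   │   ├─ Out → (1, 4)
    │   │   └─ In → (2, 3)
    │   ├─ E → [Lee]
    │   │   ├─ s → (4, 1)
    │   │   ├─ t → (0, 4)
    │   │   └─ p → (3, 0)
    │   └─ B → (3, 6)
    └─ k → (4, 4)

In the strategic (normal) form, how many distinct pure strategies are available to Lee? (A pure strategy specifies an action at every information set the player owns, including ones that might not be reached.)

18

Lee owns the root with actions {h, k} — two choices.
Lee owns the node after h-C with actions {Stay, Out, In} — three choices.
Lee owns the node after h-E with actions {s, t, p} — three choices.
A pure strategy fixes one action at each information set independently, so the count is the product 2 × 3 × 3 = 18.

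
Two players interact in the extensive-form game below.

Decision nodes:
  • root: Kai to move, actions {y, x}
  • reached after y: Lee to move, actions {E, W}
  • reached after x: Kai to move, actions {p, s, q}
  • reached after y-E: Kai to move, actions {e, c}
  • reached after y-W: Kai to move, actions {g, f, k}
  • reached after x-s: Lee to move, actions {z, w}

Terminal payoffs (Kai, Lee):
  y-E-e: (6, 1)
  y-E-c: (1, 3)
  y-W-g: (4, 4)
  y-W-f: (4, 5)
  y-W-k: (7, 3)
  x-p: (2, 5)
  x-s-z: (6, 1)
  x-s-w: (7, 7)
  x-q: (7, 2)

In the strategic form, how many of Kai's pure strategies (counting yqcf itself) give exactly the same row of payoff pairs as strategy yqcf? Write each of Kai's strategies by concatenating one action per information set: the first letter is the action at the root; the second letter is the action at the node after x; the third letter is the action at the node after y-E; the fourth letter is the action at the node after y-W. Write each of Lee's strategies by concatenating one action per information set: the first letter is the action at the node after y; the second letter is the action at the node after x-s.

Row for yqcf (columns Ez, Ew, Wz, Ww): (1,3) (1,3) (4,5) (4,5).
Under yqcf, Kai's choice at the node after x can never be reached regardless of what Lee does, so varying those choices leaves every outcome unchanged.
Holding the reachable choices fixed and varying the unreachable one freely already gives 3 equivalent strategies.
No other strategy reproduces this row, so those 3 are the full class: ypcf, yscf, yqcf.

3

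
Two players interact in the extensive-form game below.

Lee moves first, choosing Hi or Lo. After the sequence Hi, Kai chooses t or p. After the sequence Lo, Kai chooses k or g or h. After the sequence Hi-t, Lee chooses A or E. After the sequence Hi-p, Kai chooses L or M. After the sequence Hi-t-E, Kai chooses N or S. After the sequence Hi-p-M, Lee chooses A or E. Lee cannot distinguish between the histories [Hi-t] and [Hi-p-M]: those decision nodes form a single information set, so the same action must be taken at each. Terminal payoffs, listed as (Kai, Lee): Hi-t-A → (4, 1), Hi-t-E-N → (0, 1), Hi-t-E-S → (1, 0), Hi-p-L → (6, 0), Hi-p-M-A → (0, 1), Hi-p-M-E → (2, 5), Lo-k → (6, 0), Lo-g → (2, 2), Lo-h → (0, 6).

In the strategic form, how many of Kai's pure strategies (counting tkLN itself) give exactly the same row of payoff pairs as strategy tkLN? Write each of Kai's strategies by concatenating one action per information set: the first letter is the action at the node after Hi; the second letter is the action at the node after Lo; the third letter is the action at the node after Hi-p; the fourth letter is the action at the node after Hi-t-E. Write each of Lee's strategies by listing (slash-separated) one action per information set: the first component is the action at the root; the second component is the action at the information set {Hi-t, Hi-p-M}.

2

Row for tkLN (columns Hi/A, Hi/E, Lo/A, Lo/E): (4,1) (0,1) (6,0) (6,0).
Under tkLN, Kai's choice at the node after Hi-p can never be reached regardless of what Lee does, so varying those choices leaves every outcome unchanged.
Holding the reachable choices fixed and varying the unreachable one freely already gives 2 equivalent strategies.
No other strategy reproduces this row, so those 2 are the full class: tkLN, tkMN.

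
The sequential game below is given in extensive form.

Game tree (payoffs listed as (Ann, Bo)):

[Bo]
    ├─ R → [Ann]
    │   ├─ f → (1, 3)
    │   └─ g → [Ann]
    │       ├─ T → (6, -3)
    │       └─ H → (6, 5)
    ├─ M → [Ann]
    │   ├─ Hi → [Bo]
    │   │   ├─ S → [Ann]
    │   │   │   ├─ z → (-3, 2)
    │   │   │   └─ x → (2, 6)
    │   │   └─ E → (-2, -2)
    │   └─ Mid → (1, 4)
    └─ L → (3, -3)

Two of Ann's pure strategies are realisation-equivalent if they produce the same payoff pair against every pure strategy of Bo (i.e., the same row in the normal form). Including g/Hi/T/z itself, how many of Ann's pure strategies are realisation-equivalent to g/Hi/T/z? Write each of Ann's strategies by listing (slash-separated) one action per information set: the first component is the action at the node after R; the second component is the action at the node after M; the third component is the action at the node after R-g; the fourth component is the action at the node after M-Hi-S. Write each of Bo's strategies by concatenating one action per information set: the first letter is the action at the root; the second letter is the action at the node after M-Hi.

Row for g/Hi/T/z (columns RS, RE, MS, ME, LS, LE): (6,-3) (6,-3) (-3,2) (-2,-2) (3,-3) (3,-3).
Every one of Ann's information sets is on the play path for some reply by Bo when Ann follows g/Hi/T/z.
Changing the action at any of them therefore changes at least one column, so only g/Hi/T/z itself gives this row.

1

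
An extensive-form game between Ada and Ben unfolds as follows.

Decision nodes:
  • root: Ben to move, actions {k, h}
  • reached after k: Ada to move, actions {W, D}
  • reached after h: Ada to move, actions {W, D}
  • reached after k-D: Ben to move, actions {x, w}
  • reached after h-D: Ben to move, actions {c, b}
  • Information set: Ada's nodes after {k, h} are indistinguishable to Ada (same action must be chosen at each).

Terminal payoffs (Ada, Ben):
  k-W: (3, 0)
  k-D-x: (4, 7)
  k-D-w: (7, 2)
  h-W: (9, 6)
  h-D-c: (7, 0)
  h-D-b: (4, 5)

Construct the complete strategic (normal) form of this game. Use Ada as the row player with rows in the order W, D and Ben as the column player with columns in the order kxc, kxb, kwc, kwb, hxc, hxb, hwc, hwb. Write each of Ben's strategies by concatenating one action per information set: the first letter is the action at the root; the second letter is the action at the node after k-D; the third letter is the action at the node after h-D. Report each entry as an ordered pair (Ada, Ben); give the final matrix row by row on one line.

Row W: kxc→(3,0), kxb→(3,0), kwc→(3,0), kwb→(3,0), hxc→(9,6), hxb→(9,6), hwc→(9,6), hwb→(9,6)
Row D: kxc→(4,7), kxb→(4,7), kwc→(7,2), kwb→(7,2), hxc→(7,0), hxb→(4,5), hwc→(7,0), hwb→(4,5)

W: (3,0) (3,0) (3,0) (3,0) (9,6) (9,6) (9,6) (9,6) | D: (4,7) (4,7) (7,2) (7,2) (7,0) (4,5) (7,0) (4,5)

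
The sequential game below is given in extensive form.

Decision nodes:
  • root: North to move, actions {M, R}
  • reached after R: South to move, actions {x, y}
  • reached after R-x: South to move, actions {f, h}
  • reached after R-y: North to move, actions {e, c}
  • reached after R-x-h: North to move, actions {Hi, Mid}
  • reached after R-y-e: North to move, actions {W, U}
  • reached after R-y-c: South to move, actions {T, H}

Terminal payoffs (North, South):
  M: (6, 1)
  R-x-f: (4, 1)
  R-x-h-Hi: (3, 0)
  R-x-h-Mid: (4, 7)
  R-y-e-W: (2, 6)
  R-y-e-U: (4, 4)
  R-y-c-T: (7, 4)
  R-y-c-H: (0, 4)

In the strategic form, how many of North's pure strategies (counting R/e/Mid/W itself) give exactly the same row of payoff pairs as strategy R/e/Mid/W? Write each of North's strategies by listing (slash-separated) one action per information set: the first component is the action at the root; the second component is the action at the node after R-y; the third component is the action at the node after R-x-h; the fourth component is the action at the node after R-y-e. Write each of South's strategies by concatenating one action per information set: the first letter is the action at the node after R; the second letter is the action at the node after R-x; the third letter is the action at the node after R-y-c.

1

Row for R/e/Mid/W (columns xfT, xfH, xhT, xhH, yfT, yfH, yhT, yhH): (4,1) (4,1) (4,7) (4,7) (2,6) (2,6) (2,6) (2,6).
Every one of North's information sets is on the play path for some reply by South when North follows R/e/Mid/W.
Changing the action at any of them therefore changes at least one column, so only R/e/Mid/W itself gives this row.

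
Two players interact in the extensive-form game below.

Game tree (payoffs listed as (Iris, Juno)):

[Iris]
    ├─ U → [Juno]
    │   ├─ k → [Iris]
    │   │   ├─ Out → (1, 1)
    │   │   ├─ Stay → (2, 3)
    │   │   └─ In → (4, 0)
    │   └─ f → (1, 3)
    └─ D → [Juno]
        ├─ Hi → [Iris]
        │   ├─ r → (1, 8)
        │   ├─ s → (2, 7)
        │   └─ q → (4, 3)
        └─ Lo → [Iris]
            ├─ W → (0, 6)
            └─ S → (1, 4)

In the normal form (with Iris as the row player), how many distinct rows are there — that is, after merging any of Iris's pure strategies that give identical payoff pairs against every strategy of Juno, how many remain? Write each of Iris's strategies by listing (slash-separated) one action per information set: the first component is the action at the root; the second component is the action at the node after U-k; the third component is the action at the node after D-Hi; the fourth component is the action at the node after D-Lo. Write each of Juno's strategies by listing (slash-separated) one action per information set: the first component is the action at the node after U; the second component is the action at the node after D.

9

Iris has 36 pure strategies: U/Out/r/W, U/Out/r/S, U/Out/s/W, U/Out/s/S, U/Out/q/W, U/Out/q/S, U/Stay/r/W, U/Stay/r/S, U/Stay/s/W, U/Stay/s/S, U/Stay/q/W, U/Stay/q/S, U/In/r/W, U/In/r/S, U/In/s/W, U/In/s/S, U/In/q/W, U/In/q/S, D/Out/r/W, D/Out/r/S, D/Out/s/W, D/Out/s/S, D/Out/q/W, D/Out/q/S, D/Stay/r/W, D/Stay/r/S, D/Stay/s/W, D/Stay/s/S, D/Stay/q/W, D/Stay/q/S, D/In/r/W, D/In/r/S, D/In/s/W, D/In/s/S, D/In/q/W, D/In/q/S. Columns: k/Hi, k/Lo, f/Hi, f/Lo.
{U/Out/r/W, U/Out/r/S, U/Out/s/W, U/Out/s/S, U/Out/q/W, U/Out/q/S} → row (1,1) (1,1) (1,3) (1,3)
{U/Stay/r/W, U/Stay/r/S, U/Stay/s/W, U/Stay/s/S, U/Stay/q/W, U/Stay/q/S} → row (2,3) (2,3) (1,3) (1,3)
{U/In/r/W, U/In/r/S, U/In/s/W, U/In/s/S, U/In/q/W, U/In/q/S} → row (4,0) (4,0) (1,3) (1,3)
{D/Out/r/W, D/Stay/r/W, D/In/r/W} → row (1,8) (0,6) (1,8) (0,6)
{D/Out/r/S, D/Stay/r/S, D/In/r/S} → row (1,8) (1,4) (1,8) (1,4)
{D/Out/s/W, D/Stay/s/W, D/In/s/W} → row (2,7) (0,6) (2,7) (0,6)
{D/Out/s/S, D/Stay/s/S, D/In/s/S} → row (2,7) (1,4) (2,7) (1,4)
{D/Out/q/W, D/Stay/q/W, D/In/q/W} → row (4,3) (0,6) (4,3) (0,6)
{D/Out/q/S, D/Stay/q/S, D/In/q/S} → row (4,3) (1,4) (4,3) (1,4)
That's 9 distinct rows out of 36 strategies.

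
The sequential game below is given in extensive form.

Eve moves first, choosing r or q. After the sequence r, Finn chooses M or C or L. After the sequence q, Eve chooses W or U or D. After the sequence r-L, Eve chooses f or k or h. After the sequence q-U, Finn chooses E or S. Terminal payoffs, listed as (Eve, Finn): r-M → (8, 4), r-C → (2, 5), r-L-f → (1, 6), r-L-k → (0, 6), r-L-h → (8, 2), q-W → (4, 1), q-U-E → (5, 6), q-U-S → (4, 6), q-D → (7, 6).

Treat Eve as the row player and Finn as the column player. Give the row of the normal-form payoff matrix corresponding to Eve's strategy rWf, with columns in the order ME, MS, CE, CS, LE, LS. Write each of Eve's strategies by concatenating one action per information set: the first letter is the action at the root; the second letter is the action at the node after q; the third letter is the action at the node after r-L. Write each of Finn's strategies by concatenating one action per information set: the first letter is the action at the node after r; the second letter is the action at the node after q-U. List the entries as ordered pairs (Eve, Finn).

vs ME: Eve plays r → Finn plays M at [r] → (8, 4)
vs MS: Eve plays r → Finn plays M at [r] → (8, 4)
vs CE: Eve plays r → Finn plays C at [r] → (2, 5)
vs CS: Eve plays r → Finn plays C at [r] → (2, 5)
vs LE: Eve plays r → Finn plays L at [r] → Eve plays f at [r-L] → (1, 6)
vs LS: Eve plays r → Finn plays L at [r] → Eve plays f at [r-L] → (1, 6)

(8,4) (8,4) (2,5) (2,5) (1,6) (1,6)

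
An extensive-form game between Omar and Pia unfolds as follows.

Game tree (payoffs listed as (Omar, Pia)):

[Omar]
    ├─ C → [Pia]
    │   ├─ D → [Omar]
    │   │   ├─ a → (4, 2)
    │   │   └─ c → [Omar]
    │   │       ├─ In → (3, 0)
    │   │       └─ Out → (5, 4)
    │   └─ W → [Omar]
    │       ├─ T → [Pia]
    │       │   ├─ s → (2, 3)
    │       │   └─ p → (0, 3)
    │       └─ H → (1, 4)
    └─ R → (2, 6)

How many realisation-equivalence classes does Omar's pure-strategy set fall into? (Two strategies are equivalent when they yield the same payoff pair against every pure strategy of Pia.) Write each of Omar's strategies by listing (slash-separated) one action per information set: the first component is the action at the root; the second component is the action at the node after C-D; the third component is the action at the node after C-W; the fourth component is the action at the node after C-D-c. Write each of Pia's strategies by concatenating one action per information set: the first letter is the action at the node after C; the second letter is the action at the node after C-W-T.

7

Omar has 16 pure strategies: C/a/T/In, C/a/T/Out, C/a/H/In, C/a/H/Out, C/c/T/In, C/c/T/Out, C/c/H/In, C/c/H/Out, R/a/T/In, R/a/T/Out, R/a/H/In, R/a/H/Out, R/c/T/In, R/c/T/Out, R/c/H/In, R/c/H/Out. Columns: Ds, Dp, Ws, Wp.
{C/a/T/In, C/a/T/Out} → row (4,2) (4,2) (2,3) (0,3)
{C/a/H/In, C/a/H/Out} → row (4,2) (4,2) (1,4) (1,4)
{C/c/T/In} → row (3,0) (3,0) (2,3) (0,3)
{C/c/T/Out} → row (5,4) (5,4) (2,3) (0,3)
{C/c/H/In} → row (3,0) (3,0) (1,4) (1,4)
{C/c/H/Out} → row (5,4) (5,4) (1,4) (1,4)
{R/a/T/In, R/a/T/Out, R/a/H/In, R/a/H/Out, R/c/T/In, R/c/T/Out, R/c/H/In, R/c/H/Out} → row (2,6) (2,6) (2,6) (2,6)
That's 7 distinct rows out of 16 strategies.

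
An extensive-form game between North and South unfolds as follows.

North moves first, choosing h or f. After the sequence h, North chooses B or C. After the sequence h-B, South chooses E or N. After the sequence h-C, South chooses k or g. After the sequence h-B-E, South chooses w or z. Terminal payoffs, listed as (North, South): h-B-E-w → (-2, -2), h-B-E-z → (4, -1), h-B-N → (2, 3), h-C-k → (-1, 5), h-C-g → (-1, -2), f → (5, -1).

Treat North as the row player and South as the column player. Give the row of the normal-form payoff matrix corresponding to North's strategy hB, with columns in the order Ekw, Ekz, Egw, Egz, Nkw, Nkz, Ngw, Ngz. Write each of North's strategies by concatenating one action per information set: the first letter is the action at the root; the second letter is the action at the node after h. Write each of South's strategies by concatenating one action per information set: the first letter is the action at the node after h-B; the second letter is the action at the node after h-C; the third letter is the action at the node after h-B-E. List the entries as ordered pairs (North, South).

(-2,-2) (4,-1) (-2,-2) (4,-1) (2,3) (2,3) (2,3) (2,3)

vs Ekw: North plays h → North plays B at [h] → South plays E at [h-B] → South plays w at [h-B-E] → (-2, -2)
vs Ekz: North plays h → North plays B at [h] → South plays E at [h-B] → South plays z at [h-B-E] → (4, -1)
vs Egw: North plays h → North plays B at [h] → South plays E at [h-B] → South plays w at [h-B-E] → (-2, -2)
vs Egz: North plays h → North plays B at [h] → South plays E at [h-B] → South plays z at [h-B-E] → (4, -1)
vs Nkw: North plays h → North plays B at [h] → South plays N at [h-B] → (2, 3)
vs Nkz: North plays h → North plays B at [h] → South plays N at [h-B] → (2, 3)
vs Ngw: North plays h → North plays B at [h] → South plays N at [h-B] → (2, 3)
vs Ngz: North plays h → North plays B at [h] → South plays N at [h-B] → (2, 3)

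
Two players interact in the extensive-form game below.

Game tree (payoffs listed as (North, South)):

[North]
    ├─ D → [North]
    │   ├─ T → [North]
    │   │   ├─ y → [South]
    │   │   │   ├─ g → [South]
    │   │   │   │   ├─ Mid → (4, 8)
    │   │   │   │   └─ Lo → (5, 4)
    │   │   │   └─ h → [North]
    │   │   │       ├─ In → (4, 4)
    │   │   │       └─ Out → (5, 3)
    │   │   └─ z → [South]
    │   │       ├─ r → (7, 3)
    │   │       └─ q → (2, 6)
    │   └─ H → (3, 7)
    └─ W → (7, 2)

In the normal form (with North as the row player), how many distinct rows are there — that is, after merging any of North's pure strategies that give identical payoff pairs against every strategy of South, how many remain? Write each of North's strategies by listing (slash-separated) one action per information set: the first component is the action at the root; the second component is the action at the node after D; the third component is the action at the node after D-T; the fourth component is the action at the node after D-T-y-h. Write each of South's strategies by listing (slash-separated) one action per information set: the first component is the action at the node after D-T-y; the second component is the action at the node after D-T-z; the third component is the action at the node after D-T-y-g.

5

North has 16 pure strategies: D/T/y/In, D/T/y/Out, D/T/z/In, D/T/z/Out, D/H/y/In, D/H/y/Out, D/H/z/In, D/H/z/Out, W/T/y/In, W/T/y/Out, W/T/z/In, W/T/z/Out, W/H/y/In, W/H/y/Out, W/H/z/In, W/H/z/Out. Columns: g/r/Mid, g/r/Lo, g/q/Mid, g/q/Lo, h/r/Mid, h/r/Lo, h/q/Mid, h/q/Lo.
{D/T/y/In} → row (4,8) (5,4) (4,8) (5,4) (4,4) (4,4) (4,4) (4,4)
{D/T/y/Out} → row (4,8) (5,4) (4,8) (5,4) (5,3) (5,3) (5,3) (5,3)
{D/T/z/In, D/T/z/Out} → row (7,3) (7,3) (2,6) (2,6) (7,3) (7,3) (2,6) (2,6)
{D/H/y/In, D/H/y/Out, D/H/z/In, D/H/z/Out} → row (3,7) (3,7) (3,7) (3,7) (3,7) (3,7) (3,7) (3,7)
{W/T/y/In, W/T/y/Out, W/T/z/In, W/T/z/Out, W/H/y/In, W/H/y/Out, W/H/z/In, W/H/z/Out} → row (7,2) (7,2) (7,2) (7,2) (7,2) (7,2) (7,2) (7,2)
That's 5 distinct rows out of 16 strategies.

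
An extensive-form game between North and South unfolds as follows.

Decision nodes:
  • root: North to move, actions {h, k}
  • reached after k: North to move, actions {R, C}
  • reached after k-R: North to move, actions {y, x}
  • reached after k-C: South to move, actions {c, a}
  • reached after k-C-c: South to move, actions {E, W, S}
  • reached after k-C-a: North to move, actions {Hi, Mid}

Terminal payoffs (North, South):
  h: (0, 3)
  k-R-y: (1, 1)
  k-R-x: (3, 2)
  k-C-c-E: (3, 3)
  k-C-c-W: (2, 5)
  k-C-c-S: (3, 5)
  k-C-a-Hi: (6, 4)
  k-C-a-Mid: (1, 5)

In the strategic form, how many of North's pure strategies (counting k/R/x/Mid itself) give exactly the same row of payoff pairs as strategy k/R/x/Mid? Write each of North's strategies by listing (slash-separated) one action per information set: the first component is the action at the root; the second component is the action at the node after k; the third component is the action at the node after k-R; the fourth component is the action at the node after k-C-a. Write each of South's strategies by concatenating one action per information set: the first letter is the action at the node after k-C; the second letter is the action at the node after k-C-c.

Row for k/R/x/Mid (columns cE, cW, cS, aE, aW, aS): (3,2) (3,2) (3,2) (3,2) (3,2) (3,2).
Under k/R/x/Mid, North's choice at the node after k-C-a can never be reached regardless of what South does, so varying those choices leaves every outcome unchanged.
Holding the reachable choices fixed and varying the unreachable one freely already gives 2 equivalent strategies.
No other strategy reproduces this row, so those 2 are the full class: k/R/x/Hi, k/R/x/Mid.

2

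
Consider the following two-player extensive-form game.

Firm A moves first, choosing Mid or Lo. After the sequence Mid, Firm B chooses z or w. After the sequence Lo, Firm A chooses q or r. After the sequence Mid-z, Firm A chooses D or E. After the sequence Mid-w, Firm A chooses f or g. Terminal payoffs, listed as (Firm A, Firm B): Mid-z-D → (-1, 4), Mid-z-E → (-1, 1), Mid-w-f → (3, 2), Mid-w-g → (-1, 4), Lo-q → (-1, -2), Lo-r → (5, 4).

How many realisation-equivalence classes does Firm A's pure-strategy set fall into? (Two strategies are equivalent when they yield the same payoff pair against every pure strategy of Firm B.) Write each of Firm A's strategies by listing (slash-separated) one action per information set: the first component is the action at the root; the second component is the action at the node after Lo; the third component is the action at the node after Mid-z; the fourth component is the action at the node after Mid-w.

Firm A has 16 pure strategies: Mid/q/D/f, Mid/q/D/g, Mid/q/E/f, Mid/q/E/g, Mid/r/D/f, Mid/r/D/g, Mid/r/E/f, Mid/r/E/g, Lo/q/D/f, Lo/q/D/g, Lo/q/E/f, Lo/q/E/g, Lo/r/D/f, Lo/r/D/g, Lo/r/E/f, Lo/r/E/g. Columns: z, w.
{Mid/q/D/f, Mid/r/D/f} → row (-1,4) (3,2)
{Mid/q/D/g, Mid/r/D/g} → row (-1,4) (-1,4)
{Mid/q/E/f, Mid/r/E/f} → row (-1,1) (3,2)
{Mid/q/E/g, Mid/r/E/g} → row (-1,1) (-1,4)
{Lo/q/D/f, Lo/q/D/g, Lo/q/E/f, Lo/q/E/g} → row (-1,-2) (-1,-2)
{Lo/r/D/f, Lo/r/D/g, Lo/r/E/f, Lo/r/E/g} → row (5,4) (5,4)
That's 6 distinct rows out of 16 strategies.

6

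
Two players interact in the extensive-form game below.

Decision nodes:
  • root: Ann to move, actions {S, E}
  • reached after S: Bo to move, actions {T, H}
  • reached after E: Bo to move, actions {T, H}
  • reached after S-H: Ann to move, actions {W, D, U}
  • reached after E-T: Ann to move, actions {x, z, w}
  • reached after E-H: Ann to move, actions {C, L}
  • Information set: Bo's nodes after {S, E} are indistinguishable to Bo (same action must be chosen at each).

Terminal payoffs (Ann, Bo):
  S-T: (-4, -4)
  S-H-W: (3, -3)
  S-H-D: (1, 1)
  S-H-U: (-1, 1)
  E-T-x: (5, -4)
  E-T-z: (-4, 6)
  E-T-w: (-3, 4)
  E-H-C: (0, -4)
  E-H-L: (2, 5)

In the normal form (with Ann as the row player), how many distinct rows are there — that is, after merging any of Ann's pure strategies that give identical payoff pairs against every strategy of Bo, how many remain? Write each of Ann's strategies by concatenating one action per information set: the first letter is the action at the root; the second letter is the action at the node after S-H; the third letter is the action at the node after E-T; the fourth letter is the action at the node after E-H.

9

Ann has 36 pure strategies: SWxC, SWxL, SWzC, SWzL, SWwC, SWwL, SDxC, SDxL, SDzC, SDzL, SDwC, SDwL, SUxC, SUxL, SUzC, SUzL, SUwC, SUwL, EWxC, EWxL, EWzC, EWzL, EWwC, EWwL, EDxC, EDxL, EDzC, EDzL, EDwC, EDwL, EUxC, EUxL, EUzC, EUzL, EUwC, EUwL. Columns: T, H.
{SWxC, SWxL, SWzC, SWzL, SWwC, SWwL} → row (-4,-4) (3,-3)
{SDxC, SDxL, SDzC, SDzL, SDwC, SDwL} → row (-4,-4) (1,1)
{SUxC, SUxL, SUzC, SUzL, SUwC, SUwL} → row (-4,-4) (-1,1)
{EWxC, EDxC, EUxC} → row (5,-4) (0,-4)
{EWxL, EDxL, EUxL} → row (5,-4) (2,5)
{EWzC, EDzC, EUzC} → row (-4,6) (0,-4)
{EWzL, EDzL, EUzL} → row (-4,6) (2,5)
{EWwC, EDwC, EUwC} → row (-3,4) (0,-4)
{EWwL, EDwL, EUwL} → row (-3,4) (2,5)
That's 9 distinct rows out of 36 strategies.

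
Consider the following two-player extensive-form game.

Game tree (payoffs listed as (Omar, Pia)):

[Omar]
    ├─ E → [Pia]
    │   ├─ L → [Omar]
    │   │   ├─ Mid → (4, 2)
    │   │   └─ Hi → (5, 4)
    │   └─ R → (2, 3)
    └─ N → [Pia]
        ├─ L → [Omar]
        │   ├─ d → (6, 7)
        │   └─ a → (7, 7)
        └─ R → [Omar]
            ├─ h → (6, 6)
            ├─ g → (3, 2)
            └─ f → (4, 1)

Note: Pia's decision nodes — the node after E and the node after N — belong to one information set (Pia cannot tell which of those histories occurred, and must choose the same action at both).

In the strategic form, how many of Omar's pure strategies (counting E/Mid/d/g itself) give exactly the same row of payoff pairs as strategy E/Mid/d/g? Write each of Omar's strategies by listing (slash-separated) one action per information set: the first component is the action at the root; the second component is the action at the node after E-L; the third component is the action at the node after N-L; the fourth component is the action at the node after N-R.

Row for E/Mid/d/g (columns L, R): (4,2) (2,3).
Under E/Mid/d/g, Omar's choice at the node after N-L and at the node after N-R can never be reached regardless of what Pia does, so varying those choices leaves every outcome unchanged.
Holding the reachable choices fixed and varying the unreachable ones freely already gives 2 × 3 = 6 equivalent strategies.
No other strategy reproduces this row, so those 6 are the full class: E/Mid/d/h, E/Mid/d/g, E/Mid/d/f, E/Mid/a/h, E/Mid/a/g, E/Mid/a/f.

6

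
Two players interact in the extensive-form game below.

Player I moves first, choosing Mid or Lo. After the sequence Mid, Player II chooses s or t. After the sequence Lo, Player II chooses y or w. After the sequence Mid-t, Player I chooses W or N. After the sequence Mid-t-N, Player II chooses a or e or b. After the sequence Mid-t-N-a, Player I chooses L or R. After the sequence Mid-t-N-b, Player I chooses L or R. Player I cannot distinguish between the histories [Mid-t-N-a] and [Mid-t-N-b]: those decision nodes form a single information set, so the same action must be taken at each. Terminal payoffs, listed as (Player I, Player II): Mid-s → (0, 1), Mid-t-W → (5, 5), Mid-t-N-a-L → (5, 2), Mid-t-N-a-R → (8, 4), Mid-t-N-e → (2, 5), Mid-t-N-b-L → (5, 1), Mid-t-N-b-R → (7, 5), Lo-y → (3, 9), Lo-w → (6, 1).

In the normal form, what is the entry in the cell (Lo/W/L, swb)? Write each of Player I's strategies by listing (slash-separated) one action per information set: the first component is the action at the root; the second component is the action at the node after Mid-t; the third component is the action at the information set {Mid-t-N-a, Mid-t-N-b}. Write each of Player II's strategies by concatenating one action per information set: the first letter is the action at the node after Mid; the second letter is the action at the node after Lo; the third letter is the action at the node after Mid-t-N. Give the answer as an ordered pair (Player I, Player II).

Trace the play path from the root:
  Player I plays Lo
  Player II plays w at [Lo]
→ terminal payoff (6, 1).
(Player I's choice at the node after Mid-t is never reached on this path, so it doesn't affect the outcome.)

(6, 1)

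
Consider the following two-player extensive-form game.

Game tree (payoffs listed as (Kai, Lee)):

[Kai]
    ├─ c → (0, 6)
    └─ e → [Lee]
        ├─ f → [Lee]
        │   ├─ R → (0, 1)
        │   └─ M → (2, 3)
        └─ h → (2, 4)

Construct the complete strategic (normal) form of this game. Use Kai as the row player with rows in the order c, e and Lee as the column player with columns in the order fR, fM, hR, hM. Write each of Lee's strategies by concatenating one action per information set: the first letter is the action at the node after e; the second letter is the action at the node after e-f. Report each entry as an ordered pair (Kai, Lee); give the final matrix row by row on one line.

c: (0,6) (0,6) (0,6) (0,6) | e: (0,1) (2,3) (2,4) (2,4)

           fR       fM       hR       hM
   c    (0,6)    (0,6)    (0,6)    (0,6)
   e    (0,1)    (2,3)    (2,4)    (2,4)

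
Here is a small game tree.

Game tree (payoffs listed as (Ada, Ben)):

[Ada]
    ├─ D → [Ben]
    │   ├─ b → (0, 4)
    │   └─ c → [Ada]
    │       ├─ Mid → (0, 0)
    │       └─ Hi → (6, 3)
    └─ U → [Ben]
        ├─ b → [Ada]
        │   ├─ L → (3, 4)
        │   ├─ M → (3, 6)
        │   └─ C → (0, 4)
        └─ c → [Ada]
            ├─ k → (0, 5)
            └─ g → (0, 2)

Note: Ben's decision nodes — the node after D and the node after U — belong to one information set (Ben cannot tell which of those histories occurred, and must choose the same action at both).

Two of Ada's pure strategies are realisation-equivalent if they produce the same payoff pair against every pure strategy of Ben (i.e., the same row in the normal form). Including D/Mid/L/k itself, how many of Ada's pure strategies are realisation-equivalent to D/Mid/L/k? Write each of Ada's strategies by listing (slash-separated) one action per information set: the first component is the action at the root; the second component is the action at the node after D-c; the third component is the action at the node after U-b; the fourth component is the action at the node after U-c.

Row for D/Mid/L/k (columns b, c): (0,4) (0,0).
Under D/Mid/L/k, Ada's choice at the node after U-b and at the node after U-c can never be reached regardless of what Ben does, so varying those choices leaves every outcome unchanged.
Holding the reachable choices fixed and varying the unreachable ones freely already gives 3 × 2 = 6 equivalent strategies.
No other strategy reproduces this row, so those 6 are the full class: D/Mid/L/k, D/Mid/L/g, D/Mid/M/k, D/Mid/M/g, D/Mid/C/k, D/Mid/C/g.

6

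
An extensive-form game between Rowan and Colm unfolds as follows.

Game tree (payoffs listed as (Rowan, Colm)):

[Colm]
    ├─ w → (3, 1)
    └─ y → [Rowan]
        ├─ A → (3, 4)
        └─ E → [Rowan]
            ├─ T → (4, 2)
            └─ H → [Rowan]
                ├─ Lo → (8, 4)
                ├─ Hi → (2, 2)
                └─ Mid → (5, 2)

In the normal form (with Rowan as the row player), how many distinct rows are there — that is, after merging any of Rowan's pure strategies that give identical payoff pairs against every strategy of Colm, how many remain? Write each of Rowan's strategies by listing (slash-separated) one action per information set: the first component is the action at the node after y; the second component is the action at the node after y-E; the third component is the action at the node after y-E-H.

5

Rowan has 12 pure strategies: A/T/Lo, A/T/Hi, A/T/Mid, A/H/Lo, A/H/Hi, A/H/Mid, E/T/Lo, E/T/Hi, E/T/Mid, E/H/Lo, E/H/Hi, E/H/Mid. Columns: w, y.
{A/T/Lo, A/T/Hi, A/T/Mid, A/H/Lo, A/H/Hi, A/H/Mid} → row (3,1) (3,4)
{E/T/Lo, E/T/Hi, E/T/Mid} → row (3,1) (4,2)
{E/H/Lo} → row (3,1) (8,4)
{E/H/Hi} → row (3,1) (2,2)
{E/H/Mid} → row (3,1) (5,2)
That's 5 distinct rows out of 12 strategies.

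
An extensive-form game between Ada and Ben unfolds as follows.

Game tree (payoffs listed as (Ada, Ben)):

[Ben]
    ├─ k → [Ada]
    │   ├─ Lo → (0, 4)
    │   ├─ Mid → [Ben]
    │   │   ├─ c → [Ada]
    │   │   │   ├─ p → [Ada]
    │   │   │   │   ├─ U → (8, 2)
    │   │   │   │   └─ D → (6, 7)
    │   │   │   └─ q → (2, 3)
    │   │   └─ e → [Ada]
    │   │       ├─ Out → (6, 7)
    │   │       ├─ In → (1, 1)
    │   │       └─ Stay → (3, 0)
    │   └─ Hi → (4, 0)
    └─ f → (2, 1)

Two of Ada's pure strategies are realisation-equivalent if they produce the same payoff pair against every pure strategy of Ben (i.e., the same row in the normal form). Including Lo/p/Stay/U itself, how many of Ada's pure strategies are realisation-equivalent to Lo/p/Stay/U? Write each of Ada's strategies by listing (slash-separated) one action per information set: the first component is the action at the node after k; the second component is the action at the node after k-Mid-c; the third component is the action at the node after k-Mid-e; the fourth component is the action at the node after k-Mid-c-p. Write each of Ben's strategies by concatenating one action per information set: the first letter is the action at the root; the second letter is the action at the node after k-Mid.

Row for Lo/p/Stay/U (columns kc, ke, fc, fe): (0,4) (0,4) (2,1) (2,1).
Under Lo/p/Stay/U, Ada's choice at the node after k-Mid-c and at the node after k-Mid-e and at the node after k-Mid-c-p can never be reached regardless of what Ben does, so varying those choices leaves every outcome unchanged.
Holding the reachable choices fixed and varying the unreachable ones freely already gives 2 × 3 × 2 = 12 equivalent strategies.
No other strategy reproduces this row, so those 12 are the full class: Lo/p/Out/U, Lo/p/Out/D, Lo/p/In/U, Lo/p/In/D, Lo/p/Stay/U, Lo/p/Stay/D, Lo/q/Out/U, Lo/q/Out/D, Lo/q/In/U, Lo/q/In/D, Lo/q/Stay/U, Lo/q/Stay/D.

12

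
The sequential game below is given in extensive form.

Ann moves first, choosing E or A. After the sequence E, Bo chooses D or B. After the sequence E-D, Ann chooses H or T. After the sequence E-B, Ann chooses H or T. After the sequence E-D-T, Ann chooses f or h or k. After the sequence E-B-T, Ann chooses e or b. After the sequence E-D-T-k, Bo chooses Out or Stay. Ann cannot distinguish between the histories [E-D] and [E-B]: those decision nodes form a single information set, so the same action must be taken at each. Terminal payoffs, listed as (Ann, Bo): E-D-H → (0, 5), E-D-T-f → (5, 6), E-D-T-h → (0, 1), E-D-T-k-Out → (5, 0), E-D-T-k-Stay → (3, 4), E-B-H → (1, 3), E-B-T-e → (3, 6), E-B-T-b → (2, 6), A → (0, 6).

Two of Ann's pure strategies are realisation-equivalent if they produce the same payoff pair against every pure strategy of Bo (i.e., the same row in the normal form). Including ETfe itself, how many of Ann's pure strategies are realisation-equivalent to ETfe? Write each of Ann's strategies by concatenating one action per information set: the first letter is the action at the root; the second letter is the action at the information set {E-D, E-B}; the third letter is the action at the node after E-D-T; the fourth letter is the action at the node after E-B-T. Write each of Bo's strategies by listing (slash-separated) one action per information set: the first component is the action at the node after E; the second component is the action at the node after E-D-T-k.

Row for ETfe (columns D/Out, D/Stay, B/Out, B/Stay): (5,6) (5,6) (3,6) (3,6).
Every one of Ann's information sets is on the play path for some reply by Bo when Ann follows ETfe.
Changing the action at any of them therefore changes at least one column, so only ETfe itself gives this row.

1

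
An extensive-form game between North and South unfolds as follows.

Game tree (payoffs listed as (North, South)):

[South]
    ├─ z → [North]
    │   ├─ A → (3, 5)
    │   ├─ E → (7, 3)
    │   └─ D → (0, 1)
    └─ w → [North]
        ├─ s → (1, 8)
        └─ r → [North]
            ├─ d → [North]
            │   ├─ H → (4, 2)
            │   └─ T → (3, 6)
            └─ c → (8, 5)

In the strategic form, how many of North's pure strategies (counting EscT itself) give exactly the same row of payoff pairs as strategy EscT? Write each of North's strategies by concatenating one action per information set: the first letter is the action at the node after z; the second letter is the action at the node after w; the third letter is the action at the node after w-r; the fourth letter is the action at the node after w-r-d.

4

Row for EscT (columns z, w): (7,3) (1,8).
Under EscT, North's choice at the node after w-r and at the node after w-r-d can never be reached regardless of what South does, so varying those choices leaves every outcome unchanged.
Holding the reachable choices fixed and varying the unreachable ones freely already gives 2 × 2 = 4 equivalent strategies.
No other strategy reproduces this row, so those 4 are the full class: EsdH, EsdT, EscH, EscT.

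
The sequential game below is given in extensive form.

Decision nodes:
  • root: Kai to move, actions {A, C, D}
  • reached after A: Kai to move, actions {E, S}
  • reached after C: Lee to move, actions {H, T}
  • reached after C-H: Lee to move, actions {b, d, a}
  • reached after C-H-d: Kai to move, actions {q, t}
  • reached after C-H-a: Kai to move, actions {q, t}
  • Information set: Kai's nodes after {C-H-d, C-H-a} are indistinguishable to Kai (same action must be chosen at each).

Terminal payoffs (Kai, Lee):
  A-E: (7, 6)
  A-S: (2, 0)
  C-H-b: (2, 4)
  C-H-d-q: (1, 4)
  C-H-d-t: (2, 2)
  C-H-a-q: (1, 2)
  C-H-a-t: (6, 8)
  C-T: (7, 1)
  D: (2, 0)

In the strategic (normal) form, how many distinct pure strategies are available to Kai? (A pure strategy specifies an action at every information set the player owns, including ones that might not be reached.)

12

Kai owns the root with actions {A, C, D} — three choices.
Kai owns the node after A with actions {E, S} — two choices.
Kai owns the information set {C-H-d, C-H-a} with actions {q, t} — two choices.
A pure strategy fixes one action at each information set independently, so the count is the product 3 × 2 × 2 = 12.
(For reference, Lee has 6 pure strategies, giving a 12×6 normal-form matrix.)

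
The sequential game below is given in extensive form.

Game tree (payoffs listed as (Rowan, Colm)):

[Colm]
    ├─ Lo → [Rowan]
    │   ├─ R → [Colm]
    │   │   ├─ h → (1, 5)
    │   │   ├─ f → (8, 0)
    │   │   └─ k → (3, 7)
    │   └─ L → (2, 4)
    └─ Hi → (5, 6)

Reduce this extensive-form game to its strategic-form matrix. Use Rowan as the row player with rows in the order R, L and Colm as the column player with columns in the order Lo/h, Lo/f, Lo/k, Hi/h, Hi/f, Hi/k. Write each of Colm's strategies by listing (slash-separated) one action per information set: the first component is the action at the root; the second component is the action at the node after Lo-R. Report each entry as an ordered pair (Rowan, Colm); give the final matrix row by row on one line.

         Lo/h     Lo/f     Lo/k     Hi/h     Hi/f     Hi/k
   R    (1,5)    (8,0)    (3,7)    (5,6)    (5,6)    (5,6)
   L    (2,4)    (2,4)    (2,4)    (5,6)    (5,6)    (5,6)

R: (1,5) (8,0) (3,7) (5,6) (5,6) (5,6) | L: (2,4) (2,4) (2,4) (5,6) (5,6) (5,6)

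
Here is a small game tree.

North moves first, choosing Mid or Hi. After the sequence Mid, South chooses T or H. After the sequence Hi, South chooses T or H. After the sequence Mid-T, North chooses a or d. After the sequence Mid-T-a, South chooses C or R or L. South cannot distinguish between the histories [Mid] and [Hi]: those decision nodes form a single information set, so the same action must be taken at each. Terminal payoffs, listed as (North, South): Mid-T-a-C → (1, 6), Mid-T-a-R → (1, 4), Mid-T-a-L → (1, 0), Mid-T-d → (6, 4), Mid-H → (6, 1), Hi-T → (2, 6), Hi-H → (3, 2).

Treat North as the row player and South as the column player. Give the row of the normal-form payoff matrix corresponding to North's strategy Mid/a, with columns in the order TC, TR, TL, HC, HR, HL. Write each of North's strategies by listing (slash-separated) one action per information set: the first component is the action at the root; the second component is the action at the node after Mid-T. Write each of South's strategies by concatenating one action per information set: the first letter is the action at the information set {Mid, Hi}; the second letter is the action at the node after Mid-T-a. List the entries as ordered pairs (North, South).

(1,6) (1,4) (1,0) (6,1) (6,1) (6,1)

vs TC: North plays Mid → South plays T at [Mid] → North plays a at [Mid-T] → South plays C at [Mid-T-a] → (1, 6)
vs TR: North plays Mid → South plays T at [Mid] → North plays a at [Mid-T] → South plays R at [Mid-T-a] → (1, 4)
vs TL: North plays Mid → South plays T at [Mid] → North plays a at [Mid-T] → South plays L at [Mid-T-a] → (1, 0)
vs HC: North plays Mid → South plays H at [Mid] → (6, 1)
vs HR: North plays Mid → South plays H at [Mid] → (6, 1)
vs HL: North plays Mid → South plays H at [Mid] → (6, 1)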